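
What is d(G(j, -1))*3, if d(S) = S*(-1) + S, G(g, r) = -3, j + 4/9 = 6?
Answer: 0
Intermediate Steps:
j = 50/9 (j = -4/9 + 6 = 50/9 ≈ 5.5556)
d(S) = 0 (d(S) = -S + S = 0)
d(G(j, -1))*3 = 0*3 = 0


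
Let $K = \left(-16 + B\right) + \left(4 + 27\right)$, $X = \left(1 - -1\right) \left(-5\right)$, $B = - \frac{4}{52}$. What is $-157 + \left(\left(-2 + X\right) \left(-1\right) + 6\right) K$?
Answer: $\frac{1451}{13} \approx 111.62$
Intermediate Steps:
$B = - \frac{1}{13}$ ($B = \left(-4\right) \frac{1}{52} = - \frac{1}{13} \approx -0.076923$)
$X = -10$ ($X = \left(1 + 1\right) \left(-5\right) = 2 \left(-5\right) = -10$)
$K = \frac{194}{13}$ ($K = \left(-16 - \frac{1}{13}\right) + \left(4 + 27\right) = - \frac{209}{13} + 31 = \frac{194}{13} \approx 14.923$)
$-157 + \left(\left(-2 + X\right) \left(-1\right) + 6\right) K = -157 + \left(\left(-2 - 10\right) \left(-1\right) + 6\right) \frac{194}{13} = -157 + \left(\left(-12\right) \left(-1\right) + 6\right) \frac{194}{13} = -157 + \left(12 + 6\right) \frac{194}{13} = -157 + 18 \cdot \frac{194}{13} = -157 + \frac{3492}{13} = \frac{1451}{13}$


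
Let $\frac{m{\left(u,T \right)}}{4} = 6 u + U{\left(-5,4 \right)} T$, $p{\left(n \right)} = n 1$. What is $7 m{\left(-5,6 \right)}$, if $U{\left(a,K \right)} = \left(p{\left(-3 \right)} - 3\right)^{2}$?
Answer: $5208$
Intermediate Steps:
$p{\left(n \right)} = n$
$U{\left(a,K \right)} = 36$ ($U{\left(a,K \right)} = \left(-3 - 3\right)^{2} = \left(-6\right)^{2} = 36$)
$m{\left(u,T \right)} = 24 u + 144 T$ ($m{\left(u,T \right)} = 4 \left(6 u + 36 T\right) = 24 u + 144 T$)
$7 m{\left(-5,6 \right)} = 7 \left(24 \left(-5\right) + 144 \cdot 6\right) = 7 \left(-120 + 864\right) = 7 \cdot 744 = 5208$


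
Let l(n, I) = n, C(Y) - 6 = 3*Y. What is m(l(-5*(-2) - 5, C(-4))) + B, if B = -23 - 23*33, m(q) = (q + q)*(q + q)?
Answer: -682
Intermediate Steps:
C(Y) = 6 + 3*Y
m(q) = 4*q² (m(q) = (2*q)*(2*q) = 4*q²)
B = -782 (B = -23 - 759 = -782)
m(l(-5*(-2) - 5, C(-4))) + B = 4*(-5*(-2) - 5)² - 782 = 4*(10 - 5)² - 782 = 4*5² - 782 = 4*25 - 782 = 100 - 782 = -682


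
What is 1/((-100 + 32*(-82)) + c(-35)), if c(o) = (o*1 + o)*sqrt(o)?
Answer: I/(2*(-1362*I + 35*sqrt(35))) ≈ -0.00035881 + 5.455e-5*I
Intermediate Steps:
c(o) = 2*o**(3/2) (c(o) = (o + o)*sqrt(o) = (2*o)*sqrt(o) = 2*o**(3/2))
1/((-100 + 32*(-82)) + c(-35)) = 1/((-100 + 32*(-82)) + 2*(-35)**(3/2)) = 1/((-100 - 2624) + 2*(-35*I*sqrt(35))) = 1/(-2724 - 70*I*sqrt(35))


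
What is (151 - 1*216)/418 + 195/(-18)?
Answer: -6890/627 ≈ -10.989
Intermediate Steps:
(151 - 1*216)/418 + 195/(-18) = (151 - 216)*(1/418) + 195*(-1/18) = -65*1/418 - 65/6 = -65/418 - 65/6 = -6890/627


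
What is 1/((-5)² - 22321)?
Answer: -1/22296 ≈ -4.4851e-5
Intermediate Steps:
1/((-5)² - 22321) = 1/(25 - 22321) = 1/(-22296) = -1/22296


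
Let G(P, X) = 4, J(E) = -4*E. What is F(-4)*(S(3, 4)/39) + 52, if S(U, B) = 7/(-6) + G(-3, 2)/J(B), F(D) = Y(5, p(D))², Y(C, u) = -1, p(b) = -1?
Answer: 24319/468 ≈ 51.964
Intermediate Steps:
F(D) = 1 (F(D) = (-1)² = 1)
S(U, B) = -7/6 - 1/B (S(U, B) = 7/(-6) + 4/((-4*B)) = 7*(-⅙) + 4*(-1/(4*B)) = -7/6 - 1/B)
F(-4)*(S(3, 4)/39) + 52 = 1*((-7/6 - 1/4)/39) + 52 = 1*((-7/6 - 1*¼)*(1/39)) + 52 = 1*((-7/6 - ¼)*(1/39)) + 52 = 1*(-17/12*1/39) + 52 = 1*(-17/468) + 52 = -17/468 + 52 = 24319/468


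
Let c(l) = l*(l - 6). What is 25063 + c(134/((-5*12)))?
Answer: 22573249/900 ≈ 25081.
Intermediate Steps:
c(l) = l*(-6 + l)
25063 + c(134/((-5*12))) = 25063 + (134/((-5*12)))*(-6 + 134/((-5*12))) = 25063 + (134/(-60))*(-6 + 134/(-60)) = 25063 + (134*(-1/60))*(-6 + 134*(-1/60)) = 25063 - 67*(-6 - 67/30)/30 = 25063 - 67/30*(-247/30) = 25063 + 16549/900 = 22573249/900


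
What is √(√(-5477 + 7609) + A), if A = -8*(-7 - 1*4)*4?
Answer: √(352 + 2*√533) ≈ 19.954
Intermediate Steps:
A = 352 (A = -8*(-7 - 4)*4 = -8*(-11)*4 = 88*4 = 352)
√(√(-5477 + 7609) + A) = √(√(-5477 + 7609) + 352) = √(√2132 + 352) = √(2*√533 + 352) = √(352 + 2*√533)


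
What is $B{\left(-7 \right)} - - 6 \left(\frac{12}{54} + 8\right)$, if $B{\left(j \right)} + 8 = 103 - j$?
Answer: $\frac{454}{3} \approx 151.33$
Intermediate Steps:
$B{\left(j \right)} = 95 - j$ ($B{\left(j \right)} = -8 - \left(-103 + j\right) = 95 - j$)
$B{\left(-7 \right)} - - 6 \left(\frac{12}{54} + 8\right) = \left(95 - -7\right) - - 6 \left(\frac{12}{54} + 8\right) = \left(95 + 7\right) - - 6 \left(12 \cdot \frac{1}{54} + 8\right) = 102 - - 6 \left(\frac{2}{9} + 8\right) = 102 - \left(-6\right) \frac{74}{9} = 102 - - \frac{148}{3} = 102 + \frac{148}{3} = \frac{454}{3}$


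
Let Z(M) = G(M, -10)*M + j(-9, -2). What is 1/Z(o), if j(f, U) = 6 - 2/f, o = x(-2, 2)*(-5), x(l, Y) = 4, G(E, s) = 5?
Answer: -9/844 ≈ -0.010664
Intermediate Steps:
o = -20 (o = 4*(-5) = -20)
j(f, U) = 6 - 2/f
Z(M) = 56/9 + 5*M (Z(M) = 5*M + (6 - 2/(-9)) = 5*M + (6 - 2*(-⅑)) = 5*M + (6 + 2/9) = 5*M + 56/9 = 56/9 + 5*M)
1/Z(o) = 1/(56/9 + 5*(-20)) = 1/(56/9 - 100) = 1/(-844/9) = -9/844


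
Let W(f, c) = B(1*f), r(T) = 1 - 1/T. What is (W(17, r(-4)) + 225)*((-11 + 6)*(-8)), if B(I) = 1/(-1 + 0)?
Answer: 8960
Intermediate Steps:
B(I) = -1 (B(I) = 1/(-1) = -1)
W(f, c) = -1
(W(17, r(-4)) + 225)*((-11 + 6)*(-8)) = (-1 + 225)*((-11 + 6)*(-8)) = 224*(-5*(-8)) = 224*40 = 8960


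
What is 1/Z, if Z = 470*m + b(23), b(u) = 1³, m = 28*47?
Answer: 1/618521 ≈ 1.6168e-6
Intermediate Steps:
m = 1316
b(u) = 1
Z = 618521 (Z = 470*1316 + 1 = 618520 + 1 = 618521)
1/Z = 1/618521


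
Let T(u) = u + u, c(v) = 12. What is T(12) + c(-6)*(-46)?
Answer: -528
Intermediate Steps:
T(u) = 2*u
T(12) + c(-6)*(-46) = 2*12 + 12*(-46) = 24 - 552 = -528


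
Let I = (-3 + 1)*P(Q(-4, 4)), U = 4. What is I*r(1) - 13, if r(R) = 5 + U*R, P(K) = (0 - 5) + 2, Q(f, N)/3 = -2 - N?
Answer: 41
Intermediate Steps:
Q(f, N) = -6 - 3*N (Q(f, N) = 3*(-2 - N) = -6 - 3*N)
P(K) = -3 (P(K) = -5 + 2 = -3)
r(R) = 5 + 4*R
I = 6 (I = (-3 + 1)*(-3) = -2*(-3) = 6)
I*r(1) - 13 = 6*(5 + 4*1) - 13 = 6*(5 + 4) - 13 = 6*9 - 13 = 54 - 13 = 41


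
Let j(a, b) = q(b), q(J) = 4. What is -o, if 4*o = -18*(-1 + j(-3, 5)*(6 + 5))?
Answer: 387/2 ≈ 193.50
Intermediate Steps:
j(a, b) = 4
o = -387/2 (o = (-18*(-1 + 4*(6 + 5)))/4 = (-18*(-1 + 4*11))/4 = (-18*(-1 + 44))/4 = (-18*43)/4 = (¼)*(-774) = -387/2 ≈ -193.50)
-o = -1*(-387/2) = 387/2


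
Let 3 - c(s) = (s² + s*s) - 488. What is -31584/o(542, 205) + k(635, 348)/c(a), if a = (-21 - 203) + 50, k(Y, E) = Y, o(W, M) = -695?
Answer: 1896525299/41742395 ≈ 45.434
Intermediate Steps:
a = -174 (a = -224 + 50 = -174)
c(s) = 491 - 2*s² (c(s) = 3 - ((s² + s*s) - 488) = 3 - ((s² + s²) - 488) = 3 - (2*s² - 488) = 3 - (-488 + 2*s²) = 3 + (488 - 2*s²) = 491 - 2*s²)
-31584/o(542, 205) + k(635, 348)/c(a) = -31584/(-695) + 635/(491 - 2*(-174)²) = -31584*(-1/695) + 635/(491 - 2*30276) = 31584/695 + 635/(491 - 60552) = 31584/695 + 635/(-60061) = 31584/695 + 635*(-1/60061) = 31584/695 - 635/60061 = 1896525299/41742395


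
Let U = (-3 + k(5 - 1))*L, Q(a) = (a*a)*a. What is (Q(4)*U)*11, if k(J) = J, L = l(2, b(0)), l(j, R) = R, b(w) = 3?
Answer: 2112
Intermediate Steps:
L = 3
Q(a) = a³ (Q(a) = a²*a = a³)
U = 3 (U = (-3 + (5 - 1))*3 = (-3 + 4)*3 = 1*3 = 3)
(Q(4)*U)*11 = (4³*3)*11 = (64*3)*11 = 192*11 = 2112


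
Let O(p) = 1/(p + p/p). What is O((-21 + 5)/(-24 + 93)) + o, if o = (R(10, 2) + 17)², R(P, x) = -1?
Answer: 13637/53 ≈ 257.30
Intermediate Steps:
o = 256 (o = (-1 + 17)² = 16² = 256)
O(p) = 1/(1 + p) (O(p) = 1/(p + 1) = 1/(1 + p))
O((-21 + 5)/(-24 + 93)) + o = 1/(1 + (-21 + 5)/(-24 + 93)) + 256 = 1/(1 - 16/69) + 256 = 1/(53/69) + 256 = 69/53 + 256 = 13637/53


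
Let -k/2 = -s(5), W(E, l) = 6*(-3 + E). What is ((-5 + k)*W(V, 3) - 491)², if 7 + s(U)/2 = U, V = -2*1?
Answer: 10201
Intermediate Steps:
V = -2
s(U) = -14 + 2*U
W(E, l) = -18 + 6*E
k = -8 (k = -(-2)*(-14 + 2*5) = -(-2)*(-14 + 10) = -(-2)*(-4) = -2*4 = -8)
((-5 + k)*W(V, 3) - 491)² = ((-5 - 8)*(-18 + 6*(-2)) - 491)² = (-13*(-18 - 12) - 491)² = (-13*(-30) - 491)² = (390 - 491)² = (-101)² = 10201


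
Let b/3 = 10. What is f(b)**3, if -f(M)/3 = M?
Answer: -729000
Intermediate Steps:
b = 30 (b = 3*10 = 30)
f(M) = -3*M
f(b)**3 = (-3*30)**3 = (-90)**3 = -729000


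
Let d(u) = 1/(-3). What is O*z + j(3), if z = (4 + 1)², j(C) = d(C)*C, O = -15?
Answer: -376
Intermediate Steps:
d(u) = -⅓
j(C) = -C/3
z = 25 (z = 5² = 25)
O*z + j(3) = -15*25 - ⅓*3 = -375 - 1 = -376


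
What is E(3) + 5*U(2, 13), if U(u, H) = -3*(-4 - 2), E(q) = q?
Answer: 93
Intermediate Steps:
U(u, H) = 18 (U(u, H) = -3*(-6) = 18)
E(3) + 5*U(2, 13) = 3 + 5*18 = 3 + 90 = 93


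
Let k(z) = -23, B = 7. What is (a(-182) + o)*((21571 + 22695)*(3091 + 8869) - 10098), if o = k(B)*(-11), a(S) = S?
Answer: 37588199602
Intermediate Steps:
o = 253 (o = -23*(-11) = 253)
(a(-182) + o)*((21571 + 22695)*(3091 + 8869) - 10098) = (-182 + 253)*((21571 + 22695)*(3091 + 8869) - 10098) = 71*(44266*11960 - 10098) = 71*(529421360 - 10098) = 71*529411262 = 37588199602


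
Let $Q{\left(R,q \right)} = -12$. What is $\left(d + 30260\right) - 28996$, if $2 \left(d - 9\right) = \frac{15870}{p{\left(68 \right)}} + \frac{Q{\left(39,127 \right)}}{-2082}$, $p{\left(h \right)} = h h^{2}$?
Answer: $\frac{138897429669}{109107904} \approx 1273.0$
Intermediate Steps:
$p{\left(h \right)} = h^{3}$
$d = \frac{985039013}{109107904}$ ($d = 9 + \frac{\frac{15870}{68^{3}} - \frac{12}{-2082}}{2} = 9 + \frac{\frac{15870}{314432} - - \frac{2}{347}}{2} = 9 + \frac{15870 \cdot \frac{1}{314432} + \frac{2}{347}}{2} = 9 + \frac{\frac{7935}{157216} + \frac{2}{347}}{2} = 9 + \frac{1}{2} \cdot \frac{3067877}{54553952} = 9 + \frac{3067877}{109107904} = \frac{985039013}{109107904} \approx 9.0281$)
$\left(d + 30260\right) - 28996 = \left(\frac{985039013}{109107904} + 30260\right) - 28996 = \frac{3302590214053}{109107904} - 28996 = \frac{138897429669}{109107904}$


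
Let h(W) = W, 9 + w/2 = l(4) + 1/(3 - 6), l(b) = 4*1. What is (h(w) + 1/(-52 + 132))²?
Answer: 6538249/57600 ≈ 113.51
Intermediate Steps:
l(b) = 4
w = -32/3 (w = -18 + 2*(4 + 1/(3 - 6)) = -18 + 2*(4 + 1/(-3)) = -18 + 2*(4 - ⅓) = -18 + 2*(11/3) = -18 + 22/3 = -32/3 ≈ -10.667)
(h(w) + 1/(-52 + 132))² = (-32/3 + 1/(-52 + 132))² = (-32/3 + 1/80)² = (-2557/240)² = 6538249/57600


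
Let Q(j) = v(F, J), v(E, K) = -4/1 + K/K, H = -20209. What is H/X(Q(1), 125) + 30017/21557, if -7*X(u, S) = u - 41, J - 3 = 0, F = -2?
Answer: -3048197143/948508 ≈ -3213.7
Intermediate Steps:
J = 3 (J = 3 + 0 = 3)
v(E, K) = -3 (v(E, K) = -4*1 + 1 = -4 + 1 = -3)
Q(j) = -3
X(u, S) = 41/7 - u/7 (X(u, S) = -(u - 41)/7 = -(-41 + u)/7 = 41/7 - u/7)
H/X(Q(1), 125) + 30017/21557 = -20209/(41/7 - 1/7*(-3)) + 30017/21557 = -20209/(41/7 + 3/7) + 30017*(1/21557) = -20209/44/7 + 30017/21557 = -20209*7/44 + 30017/21557 = -141463/44 + 30017/21557 = -3048197143/948508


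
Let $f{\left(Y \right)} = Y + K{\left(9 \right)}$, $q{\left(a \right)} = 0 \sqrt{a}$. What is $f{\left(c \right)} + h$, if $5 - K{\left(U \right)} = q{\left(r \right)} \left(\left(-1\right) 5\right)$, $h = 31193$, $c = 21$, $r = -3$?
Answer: $31219$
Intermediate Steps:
$q{\left(a \right)} = 0$
$K{\left(U \right)} = 5$ ($K{\left(U \right)} = 5 - 0 \left(\left(-1\right) 5\right) = 5 - 0 \left(-5\right) = 5 - 0 = 5 + 0 = 5$)
$f{\left(Y \right)} = 5 + Y$ ($f{\left(Y \right)} = Y + 5 = 5 + Y$)
$f{\left(c \right)} + h = \left(5 + 21\right) + 31193 = 26 + 31193 = 31219$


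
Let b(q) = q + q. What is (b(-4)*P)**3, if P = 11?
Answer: -681472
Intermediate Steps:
b(q) = 2*q
(b(-4)*P)**3 = ((2*(-4))*11)**3 = (-8*11)**3 = (-88)**3 = -681472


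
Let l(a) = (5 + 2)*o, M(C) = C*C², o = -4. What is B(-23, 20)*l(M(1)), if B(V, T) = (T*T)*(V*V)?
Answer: -5924800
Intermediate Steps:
B(V, T) = T²*V²
M(C) = C³
l(a) = -28 (l(a) = (5 + 2)*(-4) = 7*(-4) = -28)
B(-23, 20)*l(M(1)) = (20²*(-23)²)*(-28) = (400*529)*(-28) = 211600*(-28) = -5924800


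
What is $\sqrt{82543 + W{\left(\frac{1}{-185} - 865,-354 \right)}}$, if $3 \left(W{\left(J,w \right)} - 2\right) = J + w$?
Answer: $\frac{\sqrt{2811195805}}{185} \approx 286.6$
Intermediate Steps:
$W{\left(J,w \right)} = 2 + \frac{J}{3} + \frac{w}{3}$ ($W{\left(J,w \right)} = 2 + \frac{J + w}{3} = 2 + \left(\frac{J}{3} + \frac{w}{3}\right) = 2 + \frac{J}{3} + \frac{w}{3}$)
$\sqrt{82543 + W{\left(\frac{1}{-185} - 865,-354 \right)}} = \sqrt{82543 + \left(2 + \frac{\frac{1}{-185} - 865}{3} + \frac{1}{3} \left(-354\right)\right)} = \sqrt{82543 + \left(2 + \frac{- \frac{1}{185} - 865}{3} - 118\right)} = \sqrt{82543 + \left(2 + \frac{1}{3} \left(- \frac{160026}{185}\right) - 118\right)} = \sqrt{82543 - \frac{74802}{185}} = \sqrt{\frac{15195653}{185}} = \frac{\sqrt{2811195805}}{185}$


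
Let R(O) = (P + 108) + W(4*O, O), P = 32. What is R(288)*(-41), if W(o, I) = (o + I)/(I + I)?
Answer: -11685/2 ≈ -5842.5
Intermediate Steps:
W(o, I) = (I + o)/(2*I) (W(o, I) = (I + o)/((2*I)) = (I + o)*(1/(2*I)) = (I + o)/(2*I))
R(O) = 285/2 (R(O) = (32 + 108) + (O + 4*O)/(2*O) = 140 + (5*O)/(2*O) = 140 + 5/2 = 285/2)
R(288)*(-41) = (285/2)*(-41) = -11685/2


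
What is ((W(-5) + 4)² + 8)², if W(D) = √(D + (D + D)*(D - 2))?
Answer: 12081 + 1424*√65 ≈ 23562.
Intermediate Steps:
W(D) = √(D + 2*D*(-2 + D)) (W(D) = √(D + (2*D)*(-2 + D)) = √(D + 2*D*(-2 + D)))
((W(-5) + 4)² + 8)² = ((√(-5*(-3 + 2*(-5))) + 4)² + 8)² = ((√(-5*(-3 - 10)) + 4)² + 8)² = ((√(-5*(-13)) + 4)² + 8)² = ((√65 + 4)² + 8)² = ((4 + √65)² + 8)² = (8 + (4 + √65)²)²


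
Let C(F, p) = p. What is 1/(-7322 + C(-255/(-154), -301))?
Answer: -1/7623 ≈ -0.00013118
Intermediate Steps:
1/(-7322 + C(-255/(-154), -301)) = 1/(-7322 - 301) = 1/(-7623) = -1/7623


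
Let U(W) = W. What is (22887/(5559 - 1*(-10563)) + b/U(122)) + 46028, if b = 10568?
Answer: 15117484377/327814 ≈ 46116.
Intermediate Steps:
(22887/(5559 - 1*(-10563)) + b/U(122)) + 46028 = (22887/(5559 - 1*(-10563)) + 10568/122) + 46028 = (22887/(5559 + 10563) + 10568*(1/122)) + 46028 = (22887/16122 + 5284/61) + 46028 = (22887*(1/16122) + 5284/61) + 46028 = (7629/5374 + 5284/61) + 46028 = 28861585/327814 + 46028 = 15117484377/327814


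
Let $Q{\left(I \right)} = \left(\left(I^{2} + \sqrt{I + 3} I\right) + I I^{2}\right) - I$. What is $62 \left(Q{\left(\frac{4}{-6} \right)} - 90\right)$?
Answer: $- \frac{149296}{27} - \frac{124 \sqrt{21}}{9} \approx -5592.6$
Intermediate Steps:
$Q{\left(I \right)} = I^{2} + I^{3} - I + I \sqrt{3 + I}$ ($Q{\left(I \right)} = \left(\left(I^{2} + \sqrt{3 + I} I\right) + I^{3}\right) - I = \left(\left(I^{2} + I \sqrt{3 + I}\right) + I^{3}\right) - I = \left(I^{2} + I^{3} + I \sqrt{3 + I}\right) - I = I^{2} + I^{3} - I + I \sqrt{3 + I}$)
$62 \left(Q{\left(\frac{4}{-6} \right)} - 90\right) = 62 \left(\frac{4}{-6} \left(-1 + \frac{4}{-6} + \left(\frac{4}{-6}\right)^{2} + \sqrt{3 + \frac{4}{-6}}\right) - 90\right) = 62 \left(4 \left(- \frac{1}{6}\right) \left(-1 + 4 \left(- \frac{1}{6}\right) + \left(4 \left(- \frac{1}{6}\right)\right)^{2} + \sqrt{3 + 4 \left(- \frac{1}{6}\right)}\right) - 90\right) = 62 \left(- \frac{2 \left(-1 - \frac{2}{3} + \left(- \frac{2}{3}\right)^{2} + \sqrt{3 - \frac{2}{3}}\right)}{3} - 90\right) = 62 \left(- \frac{2 \left(-1 - \frac{2}{3} + \frac{4}{9} + \sqrt{\frac{7}{3}}\right)}{3} - 90\right) = 62 \left(- \frac{2 \left(-1 - \frac{2}{3} + \frac{4}{9} + \frac{\sqrt{21}}{3}\right)}{3} - 90\right) = 62 \left(- \frac{2 \left(- \frac{11}{9} + \frac{\sqrt{21}}{3}\right)}{3} - 90\right) = 62 \left(\left(\frac{22}{27} - \frac{2 \sqrt{21}}{9}\right) - 90\right) = 62 \left(- \frac{2408}{27} - \frac{2 \sqrt{21}}{9}\right) = - \frac{149296}{27} - \frac{124 \sqrt{21}}{9}$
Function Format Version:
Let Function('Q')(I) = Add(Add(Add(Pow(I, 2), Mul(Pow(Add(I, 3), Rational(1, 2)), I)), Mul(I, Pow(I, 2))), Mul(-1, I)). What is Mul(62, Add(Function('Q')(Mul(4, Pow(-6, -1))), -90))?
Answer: Add(Rational(-149296, 27), Mul(Rational(-124, 9), Pow(21, Rational(1, 2)))) ≈ -5592.6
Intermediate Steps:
Function('Q')(I) = Add(Pow(I, 2), Pow(I, 3), Mul(-1, I), Mul(I, Pow(Add(3, I), Rational(1, 2)))) (Function('Q')(I) = Add(Add(Add(Pow(I, 2), Mul(Pow(Add(3, I), Rational(1, 2)), I)), Pow(I, 3)), Mul(-1, I)) = Add(Add(Add(Pow(I, 2), Mul(I, Pow(Add(3, I), Rational(1, 2)))), Pow(I, 3)), Mul(-1, I)) = Add(Add(Pow(I, 2), Pow(I, 3), Mul(I, Pow(Add(3, I), Rational(1, 2)))), Mul(-1, I)) = Add(Pow(I, 2), Pow(I, 3), Mul(-1, I), Mul(I, Pow(Add(3, I), Rational(1, 2)))))
Mul(62, Add(Function('Q')(Mul(4, Pow(-6, -1))), -90)) = Mul(62, Add(Mul(Mul(4, Pow(-6, -1)), Add(-1, Mul(4, Pow(-6, -1)), Pow(Mul(4, Pow(-6, -1)), 2), Pow(Add(3, Mul(4, Pow(-6, -1))), Rational(1, 2)))), -90)) = Mul(62, Add(Mul(Mul(4, Rational(-1, 6)), Add(-1, Mul(4, Rational(-1, 6)), Pow(Mul(4, Rational(-1, 6)), 2), Pow(Add(3, Mul(4, Rational(-1, 6))), Rational(1, 2)))), -90)) = Mul(62, Add(Mul(Rational(-2, 3), Add(-1, Rational(-2, 3), Pow(Rational(-2, 3), 2), Pow(Add(3, Rational(-2, 3)), Rational(1, 2)))), -90)) = Mul(62, Add(Mul(Rational(-2, 3), Add(-1, Rational(-2, 3), Rational(4, 9), Pow(Rational(7, 3), Rational(1, 2)))), -90)) = Mul(62, Add(Mul(Rational(-2, 3), Add(-1, Rational(-2, 3), Rational(4, 9), Mul(Rational(1, 3), Pow(21, Rational(1, 2))))), -90)) = Mul(62, Add(Mul(Rational(-2, 3), Add(Rational(-11, 9), Mul(Rational(1, 3), Pow(21, Rational(1, 2))))), -90)) = Mul(62, Add(Add(Rational(22, 27), Mul(Rational(-2, 9), Pow(21, Rational(1, 2)))), -90)) = Mul(62, Add(Rational(-2408, 27), Mul(Rational(-2, 9), Pow(21, Rational(1, 2))))) = Add(Rational(-149296, 27), Mul(Rational(-124, 9), Pow(21, Rational(1, 2))))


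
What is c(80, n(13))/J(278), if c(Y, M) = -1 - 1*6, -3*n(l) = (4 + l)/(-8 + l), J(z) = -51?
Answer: 7/51 ≈ 0.13725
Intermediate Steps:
n(l) = -(4 + l)/(3*(-8 + l))
c(Y, M) = -7 (c(Y, M) = -1 - 6 = -7)
c(80, n(13))/J(278) = -7/(-51) = -7*(-1/51) = 7/51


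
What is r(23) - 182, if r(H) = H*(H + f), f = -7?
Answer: 186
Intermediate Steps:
r(H) = H*(-7 + H) (r(H) = H*(H - 7) = H*(-7 + H))
r(23) - 182 = 23*(-7 + 23) - 182 = 23*16 - 182 = 368 - 182 = 186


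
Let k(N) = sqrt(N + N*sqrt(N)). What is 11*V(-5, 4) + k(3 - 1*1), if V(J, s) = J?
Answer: -55 + sqrt(2 + 2*sqrt(2)) ≈ -52.803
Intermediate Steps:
k(N) = sqrt(N + N**(3/2))
11*V(-5, 4) + k(3 - 1*1) = 11*(-5) + sqrt((3 - 1*1) + (3 - 1*1)**(3/2)) = -55 + sqrt((3 - 1) + (3 - 1)**(3/2)) = -55 + sqrt(2 + 2**(3/2)) = -55 + sqrt(2 + 2*sqrt(2))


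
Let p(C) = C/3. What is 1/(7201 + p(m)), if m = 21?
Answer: 1/7208 ≈ 0.00013873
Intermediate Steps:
p(C) = C/3 (p(C) = C*(⅓) = C/3)
1/(7201 + p(m)) = 1/(7201 + (⅓)*21) = 1/(7201 + 7) = 1/7208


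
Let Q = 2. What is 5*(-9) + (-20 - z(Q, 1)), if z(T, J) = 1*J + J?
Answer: -67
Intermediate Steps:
z(T, J) = 2*J (z(T, J) = J + J = 2*J)
5*(-9) + (-20 - z(Q, 1)) = 5*(-9) + (-20 - 2) = -45 + (-20 - 1*2) = -45 + (-20 - 2) = -45 - 22 = -67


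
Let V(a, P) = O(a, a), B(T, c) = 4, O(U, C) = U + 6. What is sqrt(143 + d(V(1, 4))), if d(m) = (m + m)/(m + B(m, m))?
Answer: 23*sqrt(33)/11 ≈ 12.011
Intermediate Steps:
O(U, C) = 6 + U
V(a, P) = 6 + a
d(m) = 2*m/(4 + m) (d(m) = (m + m)/(m + 4) = (2*m)/(4 + m) = 2*m/(4 + m))
sqrt(143 + d(V(1, 4))) = sqrt(143 + 2*(6 + 1)/(4 + (6 + 1))) = sqrt(143 + 2*7/(4 + 7)) = sqrt(143 + 2*7/11) = sqrt(143 + 2*7*(1/11)) = sqrt(143 + 14/11) = sqrt(1587/11) = 23*sqrt(33)/11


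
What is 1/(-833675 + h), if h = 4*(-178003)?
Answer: -1/1545687 ≈ -6.4696e-7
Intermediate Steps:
h = -712012
1/(-833675 + h) = 1/(-833675 - 712012) = 1/(-1545687) = -1/1545687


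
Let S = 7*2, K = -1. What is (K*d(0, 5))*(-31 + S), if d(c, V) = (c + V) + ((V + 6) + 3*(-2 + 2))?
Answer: 272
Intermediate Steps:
d(c, V) = 6 + c + 2*V (d(c, V) = (V + c) + ((6 + V) + 3*0) = (V + c) + ((6 + V) + 0) = (V + c) + (6 + V) = 6 + c + 2*V)
S = 14
(K*d(0, 5))*(-31 + S) = (-(6 + 0 + 2*5))*(-31 + 14) = -(6 + 0 + 10)*(-17) = -1*16*(-17) = -16*(-17) = 272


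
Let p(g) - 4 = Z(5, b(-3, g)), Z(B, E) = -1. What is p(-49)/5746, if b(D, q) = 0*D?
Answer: 3/5746 ≈ 0.00052210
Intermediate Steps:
b(D, q) = 0
p(g) = 3 (p(g) = 4 - 1 = 3)
p(-49)/5746 = 3/5746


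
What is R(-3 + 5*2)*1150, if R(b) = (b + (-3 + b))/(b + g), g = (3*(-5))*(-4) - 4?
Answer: 12650/63 ≈ 200.79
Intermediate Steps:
g = 56 (g = -15*(-4) - 4 = 60 - 4 = 56)
R(b) = (-3 + 2*b)/(56 + b) (R(b) = (b + (-3 + b))/(b + 56) = (-3 + 2*b)/(56 + b))
R(-3 + 5*2)*1150 = ((-3 + 2*(-3 + 5*2))/(56 + (-3 + 5*2)))*1150 = ((-3 + 2*(-3 + 10))/(56 + (-3 + 10)))*1150 = ((-3 + 2*7)/(56 + 7))*1150 = ((-3 + 14)/63)*1150 = ((1/63)*11)*1150 = (11/63)*1150 = 12650/63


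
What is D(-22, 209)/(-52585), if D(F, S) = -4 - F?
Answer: -18/52585 ≈ -0.00034230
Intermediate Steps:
D(-22, 209)/(-52585) = (-4 - 1*(-22))/(-52585) = (-4 + 22)*(-1/52585) = 18*(-1/52585) = -18/52585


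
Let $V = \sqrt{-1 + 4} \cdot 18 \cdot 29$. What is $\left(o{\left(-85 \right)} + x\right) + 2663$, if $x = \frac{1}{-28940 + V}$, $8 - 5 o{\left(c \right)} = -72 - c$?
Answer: $\frac{556827934259}{209176537} - \frac{261 \sqrt{3}}{418353074} \approx 2662.0$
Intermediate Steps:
$V = 522 \sqrt{3}$ ($V = \sqrt{3} \cdot 18 \cdot 29 = 18 \sqrt{3} \cdot 29 = 522 \sqrt{3} \approx 904.13$)
$o{\left(c \right)} = 16 + \frac{c}{5}$ ($o{\left(c \right)} = \frac{8}{5} - \frac{-72 - c}{5} = \frac{8}{5} + \left(\frac{72}{5} + \frac{c}{5}\right) = 16 + \frac{c}{5}$)
$x = \frac{1}{-28940 + 522 \sqrt{3}} \approx -3.5669 \cdot 10^{-5}$
$\left(o{\left(-85 \right)} + x\right) + 2663 = \left(\left(16 + \frac{1}{5} \left(-85\right)\right) - \left(\frac{7235}{209176537} + \frac{261 \sqrt{3}}{418353074}\right)\right) + 2663 = \left(\left(16 - 17\right) - \left(\frac{7235}{209176537} + \frac{261 \sqrt{3}}{418353074}\right)\right) + 2663 = \left(-1 - \left(\frac{7235}{209176537} + \frac{261 \sqrt{3}}{418353074}\right)\right) + 2663 = \left(- \frac{209183772}{209176537} - \frac{261 \sqrt{3}}{418353074}\right) + 2663 = \frac{556827934259}{209176537} - \frac{261 \sqrt{3}}{418353074}$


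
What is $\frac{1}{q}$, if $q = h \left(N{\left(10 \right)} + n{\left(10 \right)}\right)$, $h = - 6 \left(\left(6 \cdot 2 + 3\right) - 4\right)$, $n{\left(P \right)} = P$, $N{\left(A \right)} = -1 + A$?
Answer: $- \frac{1}{1254} \approx -0.00079745$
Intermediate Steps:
$h = -66$ ($h = - 6 \left(\left(12 + 3\right) - 4\right) = - 6 \left(15 - 4\right) = \left(-6\right) 11 = -66$)
$q = -1254$ ($q = - 66 \left(\left(-1 + 10\right) + 10\right) = - 66 \left(9 + 10\right) = \left(-66\right) 19 = -1254$)
$\frac{1}{q} = \frac{1}{-1254} = - \frac{1}{1254}$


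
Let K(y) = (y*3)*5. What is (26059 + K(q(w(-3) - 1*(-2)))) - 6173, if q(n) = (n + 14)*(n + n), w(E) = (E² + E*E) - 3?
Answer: 35696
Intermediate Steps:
w(E) = -3 + 2*E² (w(E) = (E² + E²) - 3 = 2*E² - 3 = -3 + 2*E²)
q(n) = 2*n*(14 + n) (q(n) = (14 + n)*(2*n) = 2*n*(14 + n))
K(y) = 15*y (K(y) = (3*y)*5 = 15*y)
(26059 + K(q(w(-3) - 1*(-2)))) - 6173 = (26059 + 15*(2*((-3 + 2*(-3)²) - 1*(-2))*(14 + ((-3 + 2*(-3)²) - 1*(-2))))) - 6173 = (26059 + 15*(2*((-3 + 2*9) + 2)*(14 + ((-3 + 2*9) + 2)))) - 6173 = (26059 + 15*(2*((-3 + 18) + 2)*(14 + ((-3 + 18) + 2)))) - 6173 = (26059 + 15*(2*(15 + 2)*(14 + (15 + 2)))) - 6173 = (26059 + 15*(2*17*(14 + 17))) - 6173 = (26059 + 15*(2*17*31)) - 6173 = (26059 + 15*1054) - 6173 = (26059 + 15810) - 6173 = 41869 - 6173 = 35696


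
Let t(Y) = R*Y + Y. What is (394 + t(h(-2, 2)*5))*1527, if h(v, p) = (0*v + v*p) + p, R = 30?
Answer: 128268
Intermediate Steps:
h(v, p) = p + p*v (h(v, p) = (0 + p*v) + p = p*v + p = p + p*v)
t(Y) = 31*Y (t(Y) = 30*Y + Y = 31*Y)
(394 + t(h(-2, 2)*5))*1527 = (394 + 31*((2*(1 - 2))*5))*1527 = (394 + 31*((2*(-1))*5))*1527 = (394 + 31*(-2*5))*1527 = (394 + 31*(-10))*1527 = (394 - 310)*1527 = 84*1527 = 128268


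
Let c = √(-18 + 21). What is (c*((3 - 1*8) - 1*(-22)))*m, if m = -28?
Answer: -476*√3 ≈ -824.46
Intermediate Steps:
c = √3 ≈ 1.7320
(c*((3 - 1*8) - 1*(-22)))*m = (√3*((3 - 1*8) - 1*(-22)))*(-28) = (√3*((3 - 8) + 22))*(-28) = (√3*(-5 + 22))*(-28) = (√3*17)*(-28) = (17*√3)*(-28) = -476*√3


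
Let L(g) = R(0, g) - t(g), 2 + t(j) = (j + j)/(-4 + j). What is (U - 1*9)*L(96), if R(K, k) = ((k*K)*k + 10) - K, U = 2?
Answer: -1596/23 ≈ -69.391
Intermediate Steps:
t(j) = -2 + 2*j/(-4 + j) (t(j) = -2 + (j + j)/(-4 + j) = -2 + (2*j)/(-4 + j) = -2 + 2*j/(-4 + j))
R(K, k) = 10 - K + K*k² (R(K, k) = ((K*k)*k + 10) - K = (K*k² + 10) - K = (10 + K*k²) - K = 10 - K + K*k²)
L(g) = 10 - 8/(-4 + g) (L(g) = (10 - 1*0 + 0*g²) - 8/(-4 + g) = (10 + 0 + 0) - 8/(-4 + g) = 10 - 8/(-4 + g))
(U - 1*9)*L(96) = (2 - 1*9)*(2*(-24 + 5*96)/(-4 + 96)) = (2 - 9)*(2*(-24 + 480)/92) = -14*456/92 = -7*228/23 = -1596/23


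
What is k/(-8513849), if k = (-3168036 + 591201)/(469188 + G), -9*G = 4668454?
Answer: -134055/21937285306 ≈ -6.1108e-6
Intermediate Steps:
G = -4668454/9 (G = -⅑*4668454 = -4668454/9 ≈ -5.1872e+5)
k = 23191515/445762 (k = (-3168036 + 591201)/(469188 - 4668454/9) = -2576835/(-445762/9) = -2576835*(-9/445762) = 23191515/445762 ≈ 52.027)
k/(-8513849) = (23191515/445762)/(-8513849) = (23191515/445762)*(-1/8513849) = -134055/21937285306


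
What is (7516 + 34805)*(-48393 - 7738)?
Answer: -2375520051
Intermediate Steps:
(7516 + 34805)*(-48393 - 7738) = 42321*(-56131) = -2375520051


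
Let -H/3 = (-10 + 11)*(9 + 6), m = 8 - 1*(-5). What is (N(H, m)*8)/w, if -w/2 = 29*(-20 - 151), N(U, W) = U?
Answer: -20/551 ≈ -0.036298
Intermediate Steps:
m = 13 (m = 8 + 5 = 13)
H = -45 (H = -3*(-10 + 11)*(9 + 6) = -3*15 = -45)
w = 9918 (w = -58*(-20 - 151) = -58*(-171) = -2*(-4959) = 9918)
(N(H, m)*8)/w = -45*8/9918 = -360*1/9918 = -20/551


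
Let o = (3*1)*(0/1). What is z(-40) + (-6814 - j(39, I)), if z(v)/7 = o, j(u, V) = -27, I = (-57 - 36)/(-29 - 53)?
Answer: -6787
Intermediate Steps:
I = 93/82 (I = -93/(-82) = -93*(-1/82) = 93/82 ≈ 1.1341)
o = 0 (o = 3*(0*1) = 3*0 = 0)
z(v) = 0 (z(v) = 7*0 = 0)
z(-40) + (-6814 - j(39, I)) = 0 + (-6814 - 1*(-27)) = 0 + (-6814 + 27) = 0 - 6787 = -6787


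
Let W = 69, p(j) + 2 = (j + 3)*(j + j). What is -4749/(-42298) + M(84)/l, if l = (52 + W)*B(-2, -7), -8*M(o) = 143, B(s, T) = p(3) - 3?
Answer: 6202699/57694472 ≈ 0.10751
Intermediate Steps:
p(j) = -2 + 2*j*(3 + j) (p(j) = -2 + (j + 3)*(j + j) = -2 + (3 + j)*(2*j) = -2 + 2*j*(3 + j))
B(s, T) = 31 (B(s, T) = (-2 + 2*3² + 6*3) - 3 = (-2 + 2*9 + 18) - 3 = (-2 + 18 + 18) - 3 = 34 - 3 = 31)
M(o) = -143/8 (M(o) = -⅛*143 = -143/8)
l = 3751 (l = (52 + 69)*31 = 121*31 = 3751)
-4749/(-42298) + M(84)/l = -4749/(-42298) - 143/8/3751 = -4749*(-1/42298) - 143/8*1/3751 = 4749/42298 - 13/2728 = 6202699/57694472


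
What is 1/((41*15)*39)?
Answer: 1/23985 ≈ 4.1693e-5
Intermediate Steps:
1/((41*15)*39) = 1/(615*39) = 1/23985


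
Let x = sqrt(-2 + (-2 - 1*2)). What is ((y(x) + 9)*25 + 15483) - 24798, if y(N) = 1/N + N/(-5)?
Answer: -9090 - 55*I*sqrt(6)/6 ≈ -9090.0 - 22.454*I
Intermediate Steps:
x = I*sqrt(6) (x = sqrt(-2 + (-2 - 2)) = sqrt(-2 - 4) = sqrt(-6) = I*sqrt(6) ≈ 2.4495*I)
y(N) = 1/N - N/5 (y(N) = 1/N + N*(-1/5) = 1/N - N/5)
((y(x) + 9)*25 + 15483) - 24798 = (((1/(I*sqrt(6)) - I*sqrt(6)/5) + 9)*25 + 15483) - 24798 = (((-I*sqrt(6)/6 - I*sqrt(6)/5) + 9)*25 + 15483) - 24798 = ((-11*I*sqrt(6)/30 + 9)*25 + 15483) - 24798 = ((9 - 11*I*sqrt(6)/30)*25 + 15483) - 24798 = ((225 - 55*I*sqrt(6)/6) + 15483) - 24798 = (15708 - 55*I*sqrt(6)/6) - 24798 = -9090 - 55*I*sqrt(6)/6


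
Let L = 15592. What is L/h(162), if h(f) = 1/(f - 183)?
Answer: -327432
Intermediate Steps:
h(f) = 1/(-183 + f)
L/h(162) = 15592/(1/(-183 + 162)) = 15592/(1/(-21)) = 15592/(-1/21) = 15592*(-21) = -327432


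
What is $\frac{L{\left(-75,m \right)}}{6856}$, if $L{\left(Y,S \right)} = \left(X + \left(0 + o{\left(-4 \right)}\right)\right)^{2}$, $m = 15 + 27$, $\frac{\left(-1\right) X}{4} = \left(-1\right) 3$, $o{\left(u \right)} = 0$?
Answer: $\frac{18}{857} \approx 0.021003$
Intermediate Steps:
$X = 12$ ($X = - 4 \left(\left(-1\right) 3\right) = \left(-4\right) \left(-3\right) = 12$)
$m = 42$
$L{\left(Y,S \right)} = 144$ ($L{\left(Y,S \right)} = \left(12 + \left(0 + 0\right)\right)^{2} = \left(12 + 0\right)^{2} = 12^{2} = 144$)
$\frac{L{\left(-75,m \right)}}{6856} = \frac{144}{6856} = 144 \cdot \frac{1}{6856} = \frac{18}{857}$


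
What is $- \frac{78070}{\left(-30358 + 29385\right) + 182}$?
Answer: $\frac{78070}{791} \approx 98.698$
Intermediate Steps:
$- \frac{78070}{\left(-30358 + 29385\right) + 182} = - \frac{78070}{-973 + 182} = - \frac{78070}{-791} = \left(-78070\right) \left(- \frac{1}{791}\right) = \frac{78070}{791}$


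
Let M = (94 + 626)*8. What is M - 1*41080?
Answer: -35320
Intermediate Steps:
M = 5760 (M = 720*8 = 5760)
M - 1*41080 = 5760 - 1*41080 = 5760 - 41080 = -35320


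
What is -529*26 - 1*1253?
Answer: -15007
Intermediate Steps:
-529*26 - 1*1253 = -13754 - 1253 = -15007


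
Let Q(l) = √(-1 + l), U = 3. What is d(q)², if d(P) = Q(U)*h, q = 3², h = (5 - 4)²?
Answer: 2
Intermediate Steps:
h = 1 (h = 1² = 1)
q = 9
d(P) = √2 (d(P) = √(-1 + 3)*1 = √2*1 = √2)
d(q)² = (√2)² = 2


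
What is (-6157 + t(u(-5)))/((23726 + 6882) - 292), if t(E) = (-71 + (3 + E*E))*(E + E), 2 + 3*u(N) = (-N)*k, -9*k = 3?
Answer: -4369939/22100364 ≈ -0.19773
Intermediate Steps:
k = -1/3 (k = -1/9*3 = -1/3 ≈ -0.33333)
u(N) = -2/3 + N/9 (u(N) = -2/3 + (-N*(-1/3))/3 = -2/3 + (N/3)/3 = -2/3 + N/9)
t(E) = 2*E*(-68 + E**2) (t(E) = (-71 + (3 + E**2))*(2*E) = (-68 + E**2)*(2*E) = 2*E*(-68 + E**2))
(-6157 + t(u(-5)))/((23726 + 6882) - 292) = (-6157 + 2*(-2/3 + (1/9)*(-5))*(-68 + (-2/3 + (1/9)*(-5))**2))/((23726 + 6882) - 292) = (-6157 + 2*(-2/3 - 5/9)*(-68 + (-2/3 - 5/9)**2))/(30608 - 292) = (-6157 + 2*(-11/9)*(-68 + (-11/9)**2))/30316 = (-6157 + 2*(-11/9)*(-68 + 121/81))*(1/30316) = (-6157 + 2*(-11/9)*(-5387/81))*(1/30316) = (-6157 + 118514/729)*(1/30316) = -4369939/729*1/30316 = -4369939/22100364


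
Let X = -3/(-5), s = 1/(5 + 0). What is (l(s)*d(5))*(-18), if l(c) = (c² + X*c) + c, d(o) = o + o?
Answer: -324/5 ≈ -64.800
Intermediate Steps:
d(o) = 2*o
s = ⅕ (s = 1/5 = ⅕ ≈ 0.20000)
X = ⅗ (X = -3*(-⅕) = ⅗ ≈ 0.60000)
l(c) = c² + 8*c/5 (l(c) = (c² + 3*c/5) + c = c² + 8*c/5)
(l(s)*d(5))*(-18) = (((⅕)*(⅕)*(8 + 5*(⅕)))*(2*5))*(-18) = (((⅕)*(⅕)*(8 + 1))*10)*(-18) = (((⅕)*(⅕)*9)*10)*(-18) = ((9/25)*10)*(-18) = (18/5)*(-18) = -324/5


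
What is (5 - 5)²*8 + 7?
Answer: 7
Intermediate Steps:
(5 - 5)²*8 + 7 = 0²*8 + 7 = 0*8 + 7 = 0 + 7 = 7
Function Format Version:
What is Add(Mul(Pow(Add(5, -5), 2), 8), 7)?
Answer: 7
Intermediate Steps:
Add(Mul(Pow(Add(5, -5), 2), 8), 7) = Add(Mul(Pow(0, 2), 8), 7) = Add(Mul(0, 8), 7) = Add(0, 7) = 7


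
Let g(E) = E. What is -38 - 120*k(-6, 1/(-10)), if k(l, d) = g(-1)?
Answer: 82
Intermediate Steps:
k(l, d) = -1
-38 - 120*k(-6, 1/(-10)) = -38 - 120*(-1) = -38 + 120 = 82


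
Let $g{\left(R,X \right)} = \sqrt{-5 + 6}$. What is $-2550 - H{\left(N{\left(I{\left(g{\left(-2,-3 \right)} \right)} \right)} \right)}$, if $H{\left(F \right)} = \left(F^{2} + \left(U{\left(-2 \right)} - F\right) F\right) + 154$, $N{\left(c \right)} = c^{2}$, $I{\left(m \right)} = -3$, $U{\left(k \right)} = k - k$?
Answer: $-2704$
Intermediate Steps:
$U{\left(k \right)} = 0$
$g{\left(R,X \right)} = 1$ ($g{\left(R,X \right)} = \sqrt{1} = 1$)
$H{\left(F \right)} = 154$ ($H{\left(F \right)} = \left(F^{2} + \left(0 - F\right) F\right) + 154 = \left(F^{2} + - F F\right) + 154 = \left(F^{2} - F^{2}\right) + 154 = 0 + 154 = 154$)
$-2550 - H{\left(N{\left(I{\left(g{\left(-2,-3 \right)} \right)} \right)} \right)} = -2550 - 154 = -2704$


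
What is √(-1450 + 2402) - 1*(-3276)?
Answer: 3276 + 2*√238 ≈ 3306.9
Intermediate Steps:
√(-1450 + 2402) - 1*(-3276) = √952 + 3276 = 2*√238 + 3276 = 3276 + 2*√238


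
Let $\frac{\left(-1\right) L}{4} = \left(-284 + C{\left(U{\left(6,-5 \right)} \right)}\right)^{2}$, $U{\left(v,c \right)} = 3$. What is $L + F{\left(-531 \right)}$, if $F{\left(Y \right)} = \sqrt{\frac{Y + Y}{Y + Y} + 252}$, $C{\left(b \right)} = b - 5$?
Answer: $-327184 + \sqrt{253} \approx -3.2717 \cdot 10^{5}$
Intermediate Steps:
$C{\left(b \right)} = -5 + b$ ($C{\left(b \right)} = b - 5 = -5 + b$)
$F{\left(Y \right)} = \sqrt{253}$ ($F{\left(Y \right)} = \sqrt{\frac{2 Y}{2 Y} + 252} = \sqrt{2 Y \frac{1}{2 Y} + 252} = \sqrt{1 + 252} = \sqrt{253}$)
$L = -327184$ ($L = - 4 \left(-284 + \left(-5 + 3\right)\right)^{2} = - 4 \left(-284 - 2\right)^{2} = - 4 \left(-286\right)^{2} = \left(-4\right) 81796 = -327184$)
$L + F{\left(-531 \right)} = -327184 + \sqrt{253}$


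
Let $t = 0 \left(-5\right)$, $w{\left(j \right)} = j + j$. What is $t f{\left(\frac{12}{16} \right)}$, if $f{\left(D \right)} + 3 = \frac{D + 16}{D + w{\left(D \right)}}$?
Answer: $0$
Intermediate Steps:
$w{\left(j \right)} = 2 j$
$f{\left(D \right)} = -3 + \frac{16 + D}{3 D}$ ($f{\left(D \right)} = -3 + \frac{D + 16}{D + 2 D} = -3 + \frac{16 + D}{3 D}$)
$t = 0$
$t f{\left(\frac{12}{16} \right)} = 0 \frac{8 \left(2 - \frac{12}{16}\right)}{3 \cdot \frac{12}{16}} = 0 \frac{8 \left(2 - 12 \cdot \frac{1}{16}\right)}{3 \cdot 12 \cdot \frac{1}{16}} = 0 \frac{8 \left(2 - \frac{3}{4}\right)}{3 \cdot \frac{3}{4}} = 0 \cdot \frac{8}{3} \cdot \frac{4}{3} \left(2 - \frac{3}{4}\right) = 0 \cdot \frac{8}{3} \cdot \frac{4}{3} \cdot \frac{5}{4} = 0 \cdot \frac{40}{9} = 0$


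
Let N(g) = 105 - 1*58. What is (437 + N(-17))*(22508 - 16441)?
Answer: 2936428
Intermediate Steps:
N(g) = 47 (N(g) = 105 - 58 = 47)
(437 + N(-17))*(22508 - 16441) = (437 + 47)*(22508 - 16441) = 484*6067 = 2936428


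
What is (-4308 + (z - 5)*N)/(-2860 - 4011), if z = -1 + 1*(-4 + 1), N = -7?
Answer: 4245/6871 ≈ 0.61781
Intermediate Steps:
z = -4 (z = -1 + 1*(-3) = -1 - 3 = -4)
(-4308 + (z - 5)*N)/(-2860 - 4011) = (-4308 + (-4 - 5)*(-7))/(-2860 - 4011) = (-4308 - 9*(-7))/(-6871) = (-4308 + 63)*(-1/6871) = -4245*(-1/6871) = 4245/6871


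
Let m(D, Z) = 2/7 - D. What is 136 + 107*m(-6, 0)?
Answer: 5660/7 ≈ 808.57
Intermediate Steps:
m(D, Z) = 2/7 - D (m(D, Z) = 2*(⅐) - D = 2/7 - D)
136 + 107*m(-6, 0) = 136 + 107*(2/7 - 1*(-6)) = 136 + 107*(2/7 + 6) = 136 + 107*(44/7) = 136 + 4708/7 = 5660/7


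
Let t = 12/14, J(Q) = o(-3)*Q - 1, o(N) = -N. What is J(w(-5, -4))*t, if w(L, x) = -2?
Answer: -6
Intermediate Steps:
J(Q) = -1 + 3*Q (J(Q) = (-1*(-3))*Q - 1 = 3*Q - 1 = -1 + 3*Q)
t = 6/7 (t = 12*(1/14) = 6/7 ≈ 0.85714)
J(w(-5, -4))*t = (-1 + 3*(-2))*(6/7) = (-1 - 6)*(6/7) = -7*6/7 = -6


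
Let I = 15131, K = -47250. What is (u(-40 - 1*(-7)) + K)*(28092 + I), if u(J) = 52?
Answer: -2040039154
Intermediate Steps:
(u(-40 - 1*(-7)) + K)*(28092 + I) = (52 - 47250)*(28092 + 15131) = -47198*43223 = -2040039154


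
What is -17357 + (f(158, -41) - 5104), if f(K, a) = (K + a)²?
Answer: -8772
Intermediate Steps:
-17357 + (f(158, -41) - 5104) = -17357 + ((158 - 41)² - 5104) = -17357 + (117² - 5104) = -17357 + (13689 - 5104) = -17357 + 8585 = -8772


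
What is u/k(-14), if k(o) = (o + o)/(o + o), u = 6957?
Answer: 6957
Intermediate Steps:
k(o) = 1 (k(o) = (2*o)/((2*o)) = (2*o)*(1/(2*o)) = 1)
u/k(-14) = 6957/1 = 6957*1 = 6957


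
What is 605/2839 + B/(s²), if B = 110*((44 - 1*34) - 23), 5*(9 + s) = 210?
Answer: -309175/281061 ≈ -1.1000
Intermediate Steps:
s = 33 (s = -9 + (⅕)*210 = -9 + 42 = 33)
B = -1430 (B = 110*((44 - 34) - 23) = 110*(10 - 23) = 110*(-13) = -1430)
605/2839 + B/(s²) = 605/2839 - 1430/(33²) = 605*(1/2839) - 1430/1089 = 605/2839 - 1430*1/1089 = 605/2839 - 130/99 = -309175/281061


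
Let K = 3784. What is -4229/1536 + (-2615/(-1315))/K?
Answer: -525982955/191076864 ≈ -2.7527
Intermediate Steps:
-4229/1536 + (-2615/(-1315))/K = -4229/1536 - 2615/(-1315)/3784 = -4229*1/1536 - 2615*(-1/1315)*(1/3784) = -4229/1536 + (523/263)*(1/3784) = -4229/1536 + 523/995192 = -525982955/191076864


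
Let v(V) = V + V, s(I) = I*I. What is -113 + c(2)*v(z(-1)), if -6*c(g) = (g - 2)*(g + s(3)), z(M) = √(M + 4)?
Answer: -113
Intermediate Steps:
s(I) = I²
z(M) = √(4 + M)
c(g) = -(-2 + g)*(9 + g)/6 (c(g) = -(g - 2)*(g + 3²)/6 = -(-2 + g)*(g + 9)/6 = -(-2 + g)*(9 + g)/6)
v(V) = 2*V
-113 + c(2)*v(z(-1)) = -113 + (3 - 7/6*2 - ⅙*2²)*(2*√(4 - 1)) = -113 + (3 - 7/3 - ⅙*4)*(2*√3) = -113 + (3 - 7/3 - ⅔)*(2*√3) = -113 + 0*(2*√3) = -113 + 0 = -113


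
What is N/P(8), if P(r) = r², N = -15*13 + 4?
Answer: -191/64 ≈ -2.9844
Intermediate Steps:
N = -191 (N = -195 + 4 = -191)
N/P(8) = -191/(8²) = -191/64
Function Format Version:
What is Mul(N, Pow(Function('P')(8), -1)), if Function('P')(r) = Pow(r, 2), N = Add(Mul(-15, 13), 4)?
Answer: Rational(-191, 64) ≈ -2.9844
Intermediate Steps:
N = -191 (N = Add(-195, 4) = -191)
Mul(N, Pow(Function('P')(8), -1)) = Mul(-191, Pow(Pow(8, 2), -1)) = Mul(-191, Pow(64, -1)) = Mul(-191, Rational(1, 64)) = Rational(-191, 64)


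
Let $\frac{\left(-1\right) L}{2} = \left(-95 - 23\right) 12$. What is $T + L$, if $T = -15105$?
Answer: $-12273$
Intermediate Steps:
$L = 2832$ ($L = - 2 \left(-95 - 23\right) 12 = - 2 \left(\left(-118\right) 12\right) = \left(-2\right) \left(-1416\right) = 2832$)
$T + L = -15105 + 2832 = -12273$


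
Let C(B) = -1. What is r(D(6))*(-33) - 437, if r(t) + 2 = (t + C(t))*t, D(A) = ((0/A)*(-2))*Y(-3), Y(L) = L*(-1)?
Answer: -371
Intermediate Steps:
Y(L) = -L
D(A) = 0 (D(A) = ((0/A)*(-2))*(-1*(-3)) = (0*(-2))*3 = 0*3 = 0)
r(t) = -2 + t*(-1 + t) (r(t) = -2 + (t - 1)*t = -2 + (-1 + t)*t = -2 + t*(-1 + t))
r(D(6))*(-33) - 437 = (-2 + 0**2 - 1*0)*(-33) - 437 = (-2 + 0 + 0)*(-33) - 437 = -2*(-33) - 437 = 66 - 437 = -371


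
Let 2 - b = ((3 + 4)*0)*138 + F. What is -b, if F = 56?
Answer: 54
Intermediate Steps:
b = -54 (b = 2 - (((3 + 4)*0)*138 + 56) = 2 - ((7*0)*138 + 56) = 2 - (0*138 + 56) = 2 - (0 + 56) = 2 - 1*56 = 2 - 56 = -54)
-b = -1*(-54) = 54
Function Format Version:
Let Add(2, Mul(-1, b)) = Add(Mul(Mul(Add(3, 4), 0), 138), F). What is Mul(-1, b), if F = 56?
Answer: 54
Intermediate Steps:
b = -54 (b = Add(2, Mul(-1, Add(Mul(Mul(Add(3, 4), 0), 138), 56))) = Add(2, Mul(-1, Add(Mul(Mul(7, 0), 138), 56))) = Add(2, Mul(-1, Add(Mul(0, 138), 56))) = Add(2, Mul(-1, Add(0, 56))) = Add(2, Mul(-1, 56)) = Add(2, -56) = -54)
Mul(-1, b) = Mul(-1, -54) = 54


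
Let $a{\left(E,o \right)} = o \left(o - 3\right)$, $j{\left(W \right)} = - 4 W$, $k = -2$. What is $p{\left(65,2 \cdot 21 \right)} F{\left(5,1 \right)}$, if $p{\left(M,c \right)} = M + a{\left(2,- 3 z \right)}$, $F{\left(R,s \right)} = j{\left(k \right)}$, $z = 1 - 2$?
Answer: $520$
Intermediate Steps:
$z = -1$ ($z = 1 - 2 = -1$)
$a{\left(E,o \right)} = o \left(-3 + o\right)$
$F{\left(R,s \right)} = 8$ ($F{\left(R,s \right)} = \left(-4\right) \left(-2\right) = 8$)
$p{\left(M,c \right)} = M$ ($p{\left(M,c \right)} = M + \left(-3\right) \left(-1\right) \left(-3 - -3\right) = M + 3 \left(-3 + 3\right) = M + 3 \cdot 0 = M + 0 = M$)
$p{\left(65,2 \cdot 21 \right)} F{\left(5,1 \right)} = 65 \cdot 8 = 520$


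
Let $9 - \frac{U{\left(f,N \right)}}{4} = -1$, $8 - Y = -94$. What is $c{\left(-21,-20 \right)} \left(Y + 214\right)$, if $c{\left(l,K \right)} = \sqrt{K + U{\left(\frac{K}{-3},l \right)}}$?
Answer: $632 \sqrt{5} \approx 1413.2$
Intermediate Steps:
$Y = 102$ ($Y = 8 - -94 = 8 + 94 = 102$)
$U{\left(f,N \right)} = 40$ ($U{\left(f,N \right)} = 36 - -4 = 36 + 4 = 40$)
$c{\left(l,K \right)} = \sqrt{40 + K}$ ($c{\left(l,K \right)} = \sqrt{K + 40} = \sqrt{40 + K}$)
$c{\left(-21,-20 \right)} \left(Y + 214\right) = \sqrt{40 - 20} \left(102 + 214\right) = \sqrt{20} \cdot 316 = 2 \sqrt{5} \cdot 316 = 632 \sqrt{5}$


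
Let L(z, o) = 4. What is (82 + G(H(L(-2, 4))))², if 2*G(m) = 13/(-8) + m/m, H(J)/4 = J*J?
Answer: 1708249/256 ≈ 6672.8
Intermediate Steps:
H(J) = 4*J² (H(J) = 4*(J*J) = 4*J²)
G(m) = -5/16 (G(m) = (13/(-8) + m/m)/2 = (13*(-⅛) + 1)/2 = (-13/8 + 1)/2 = (½)*(-5/8) = -5/16)
(82 + G(H(L(-2, 4))))² = (82 - 5/16)² = (1307/16)² = 1708249/256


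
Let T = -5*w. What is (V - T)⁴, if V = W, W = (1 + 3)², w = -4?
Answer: 256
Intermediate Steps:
W = 16 (W = 4² = 16)
V = 16
T = 20 (T = -5*(-4) = 20)
(V - T)⁴ = (16 - 1*20)⁴ = (16 - 20)⁴ = (-4)⁴ = 256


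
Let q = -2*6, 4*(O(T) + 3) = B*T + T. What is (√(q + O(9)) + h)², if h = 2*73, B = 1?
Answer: (292 + I*√42)²/4 ≈ 21306.0 + 946.19*I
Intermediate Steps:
O(T) = -3 + T/2 (O(T) = -3 + (1*T + T)/4 = -3 + (T + T)/4 = -3 + (2*T)/4 = -3 + T/2)
q = -12
h = 146
(√(q + O(9)) + h)² = (√(-12 + (-3 + (½)*9)) + 146)² = (√(-12 + (-3 + 9/2)) + 146)² = (√(-12 + 3/2) + 146)² = (√(-21/2) + 146)² = (I*√42/2 + 146)² = (146 + I*√42/2)²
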